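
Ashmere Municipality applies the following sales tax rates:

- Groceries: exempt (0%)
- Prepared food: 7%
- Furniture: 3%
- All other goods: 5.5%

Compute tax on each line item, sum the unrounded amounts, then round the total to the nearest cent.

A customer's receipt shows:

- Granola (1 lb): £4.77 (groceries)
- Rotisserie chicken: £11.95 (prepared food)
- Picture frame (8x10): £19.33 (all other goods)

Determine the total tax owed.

£1.90

Granola (1 lb) £4.77: groceries → 0% → £0.00
Rotisserie chicken £11.95: prepared food → 7% → £0.8365
Picture frame (8x10) £19.33: all other goods → 5.5% → £1.06315
Unrounded tax sum = £1.89965 → £1.90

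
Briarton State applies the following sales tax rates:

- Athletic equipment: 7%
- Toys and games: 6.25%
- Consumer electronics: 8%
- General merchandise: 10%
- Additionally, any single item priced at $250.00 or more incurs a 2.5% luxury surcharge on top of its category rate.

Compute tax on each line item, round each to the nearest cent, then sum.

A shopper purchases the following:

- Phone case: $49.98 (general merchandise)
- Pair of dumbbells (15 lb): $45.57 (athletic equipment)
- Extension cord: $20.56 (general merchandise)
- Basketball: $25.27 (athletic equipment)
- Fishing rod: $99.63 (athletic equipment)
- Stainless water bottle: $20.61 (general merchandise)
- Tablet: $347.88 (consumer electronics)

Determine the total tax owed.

$57.58

Phone case $49.98: general merchandise → 10% → $5.00
Pair of dumbbells (15 lb) $45.57: athletic equipment → 7% → $3.19
Extension cord $20.56: general merchandise → 10% → $2.06
Basketball $25.27: athletic equipment → 7% → $1.77
Fishing rod $99.63: athletic equipment → 7% → $6.97
Stainless water bottle $20.61: general merchandise → 10% → $2.06
Tablet $347.88: consumer electronics → 8% + 2.5% surcharge = 10.5% → $36.53
Total tax = $5.00 + $3.19 + $2.06 + $1.77 + $6.97 + $2.06 + $36.53 = $57.58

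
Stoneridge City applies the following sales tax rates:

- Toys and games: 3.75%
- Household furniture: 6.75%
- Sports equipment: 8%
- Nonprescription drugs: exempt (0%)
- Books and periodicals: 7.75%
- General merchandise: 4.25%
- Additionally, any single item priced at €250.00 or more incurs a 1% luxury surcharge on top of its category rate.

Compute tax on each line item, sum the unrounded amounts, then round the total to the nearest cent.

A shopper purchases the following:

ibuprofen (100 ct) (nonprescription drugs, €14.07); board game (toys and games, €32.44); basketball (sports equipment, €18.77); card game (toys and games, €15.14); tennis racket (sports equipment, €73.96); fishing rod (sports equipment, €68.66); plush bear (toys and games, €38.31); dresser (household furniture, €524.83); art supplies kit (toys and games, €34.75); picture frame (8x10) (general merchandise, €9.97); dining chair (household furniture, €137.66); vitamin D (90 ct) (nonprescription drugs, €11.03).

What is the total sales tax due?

€67.83

Ibuprofen (100 ct) €14.07: nonprescription drugs → 0% → €0.00
Board game €32.44: toys and games → 3.75% → €1.2165
Basketball €18.77: sports equipment → 8% → €1.5016
Card game €15.14: toys and games → 3.75% → €0.56775
Tennis racket €73.96: sports equipment → 8% → €5.9168
Fishing rod €68.66: sports equipment → 8% → €5.4928
Plush bear €38.31: toys and games → 3.75% → €1.436625
Dresser €524.83: household furniture → 6.75% + 1% surcharge = 7.75% → €40.674325
Art supplies kit €34.75: toys and games → 3.75% → €1.303125
Picture frame (8x10) €9.97: general merchandise → 4.25% → €0.423725
Dining chair €137.66: household furniture → 6.75% → €9.29205
Vitamin D (90 ct) €11.03: nonprescription drugs → 0% → €0.00
Unrounded tax sum = €67.8253 → €67.83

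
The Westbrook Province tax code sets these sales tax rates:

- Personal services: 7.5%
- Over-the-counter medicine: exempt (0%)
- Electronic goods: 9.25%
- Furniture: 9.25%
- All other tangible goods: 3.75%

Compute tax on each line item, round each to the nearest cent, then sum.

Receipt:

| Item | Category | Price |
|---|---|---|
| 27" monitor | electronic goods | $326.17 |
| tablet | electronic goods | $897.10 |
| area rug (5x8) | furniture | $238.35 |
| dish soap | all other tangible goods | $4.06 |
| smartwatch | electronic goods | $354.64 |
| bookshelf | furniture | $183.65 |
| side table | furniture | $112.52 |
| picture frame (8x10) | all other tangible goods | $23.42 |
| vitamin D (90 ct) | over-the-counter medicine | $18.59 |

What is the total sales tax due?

$196.43

27" monitor $326.17: electronic goods → 9.25% → $30.17
Tablet $897.10: electronic goods → 9.25% → $82.98
Area rug (5x8) $238.35: furniture → 9.25% → $22.05
Dish soap $4.06: all other tangible goods → 3.75% → $0.15
Smartwatch $354.64: electronic goods → 9.25% → $32.80
Bookshelf $183.65: furniture → 9.25% → $16.99
Side table $112.52: furniture → 9.25% → $10.41
Picture frame (8x10) $23.42: all other tangible goods → 3.75% → $0.88
Vitamin D (90 ct) $18.59: over-the-counter medicine → 0% → $0.00
Total tax = $30.17 + $82.98 + $22.05 + $0.15 + $32.80 + $16.99 + $10.41 + $0.88 = $196.43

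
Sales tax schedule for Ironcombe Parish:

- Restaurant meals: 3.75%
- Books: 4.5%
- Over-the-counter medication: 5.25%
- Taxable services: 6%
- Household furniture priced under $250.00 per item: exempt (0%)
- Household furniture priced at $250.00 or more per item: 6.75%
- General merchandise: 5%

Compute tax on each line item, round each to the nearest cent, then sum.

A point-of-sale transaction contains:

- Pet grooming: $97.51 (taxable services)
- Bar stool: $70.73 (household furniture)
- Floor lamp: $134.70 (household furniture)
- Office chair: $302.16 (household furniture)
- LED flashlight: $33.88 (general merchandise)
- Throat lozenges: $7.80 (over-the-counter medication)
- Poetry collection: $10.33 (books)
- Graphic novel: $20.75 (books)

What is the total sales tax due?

Pet grooming $97.51: taxable services → 6% → $5.85
Bar stool $70.73: household furniture, under $250.00 → 0% → $0.00
Floor lamp $134.70: household furniture, under $250.00 → 0% → $0.00
Office chair $302.16: household furniture, $250.00 or more → 6.75% → $20.40
LED flashlight $33.88: general merchandise → 5% → $1.69
Throat lozenges $7.80: over-the-counter medication → 5.25% → $0.41
Poetry collection $10.33: books → 4.5% → $0.46
Graphic novel $20.75: books → 4.5% → $0.93
Total tax = $5.85 + $20.40 + $1.69 + $0.41 + $0.46 + $0.93 = $29.74

$29.74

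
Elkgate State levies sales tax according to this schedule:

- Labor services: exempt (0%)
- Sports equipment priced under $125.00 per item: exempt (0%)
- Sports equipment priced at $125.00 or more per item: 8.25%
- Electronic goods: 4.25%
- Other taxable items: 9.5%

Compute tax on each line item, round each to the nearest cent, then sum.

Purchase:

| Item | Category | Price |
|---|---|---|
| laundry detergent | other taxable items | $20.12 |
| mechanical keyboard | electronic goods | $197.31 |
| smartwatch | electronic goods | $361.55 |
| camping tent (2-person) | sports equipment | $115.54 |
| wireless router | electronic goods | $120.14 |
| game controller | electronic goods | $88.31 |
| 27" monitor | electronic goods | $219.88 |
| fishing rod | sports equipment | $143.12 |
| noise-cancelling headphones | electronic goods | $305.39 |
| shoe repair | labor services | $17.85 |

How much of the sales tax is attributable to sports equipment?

Camping tent (2-person) $115.54: sports equipment, under $125.00 → 0% → $0.00
Fishing rod $143.12: sports equipment, $125.00 or more → 8.25% → $11.81
Tax on sports equipment = $0.00 + $11.81 = $11.81

$11.81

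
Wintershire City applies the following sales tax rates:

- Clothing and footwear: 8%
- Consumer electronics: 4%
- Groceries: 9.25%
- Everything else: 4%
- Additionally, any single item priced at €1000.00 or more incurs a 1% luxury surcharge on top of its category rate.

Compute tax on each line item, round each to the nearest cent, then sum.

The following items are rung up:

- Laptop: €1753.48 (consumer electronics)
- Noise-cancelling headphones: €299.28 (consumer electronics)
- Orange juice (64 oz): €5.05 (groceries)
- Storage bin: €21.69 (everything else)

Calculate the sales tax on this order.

Laptop €1753.48: consumer electronics → 4% + 1% surcharge = 5% → €87.67
Noise-cancelling headphones €299.28: consumer electronics → 4% → €11.97
Orange juice (64 oz) €5.05: groceries → 9.25% → €0.47
Storage bin €21.69: everything else → 4% → €0.87
Total tax = €87.67 + €11.97 + €0.47 + €0.87 = €100.98

€100.98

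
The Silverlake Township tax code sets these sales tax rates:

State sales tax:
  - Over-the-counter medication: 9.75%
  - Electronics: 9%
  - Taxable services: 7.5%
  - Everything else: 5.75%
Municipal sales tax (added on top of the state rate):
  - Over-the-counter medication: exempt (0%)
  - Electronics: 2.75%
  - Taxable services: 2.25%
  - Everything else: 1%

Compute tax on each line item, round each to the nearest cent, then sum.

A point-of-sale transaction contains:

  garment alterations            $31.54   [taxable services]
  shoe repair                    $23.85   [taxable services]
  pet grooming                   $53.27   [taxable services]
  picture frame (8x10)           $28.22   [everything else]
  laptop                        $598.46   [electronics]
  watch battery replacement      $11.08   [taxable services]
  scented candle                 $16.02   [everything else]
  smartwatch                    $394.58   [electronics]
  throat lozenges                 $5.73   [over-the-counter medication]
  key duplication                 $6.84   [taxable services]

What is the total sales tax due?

$132.57

Garment alterations $31.54: taxable services → 7.5% + 2.25% municipal = 9.75% → $3.08
Shoe repair $23.85: taxable services → 7.5% + 2.25% municipal = 9.75% → $2.33
Pet grooming $53.27: taxable services → 7.5% + 2.25% municipal = 9.75% → $5.19
Picture frame (8x10) $28.22: everything else → 5.75% + 1% municipal = 6.75% → $1.90
Laptop $598.46: electronics → 9% + 2.75% municipal = 11.75% → $70.32
Watch battery replacement $11.08: taxable services → 7.5% + 2.25% municipal = 9.75% → $1.08
Scented candle $16.02: everything else → 5.75% + 1% municipal = 6.75% → $1.08
Smartwatch $394.58: electronics → 9% + 2.75% municipal = 11.75% → $46.36
Throat lozenges $5.73: over-the-counter medication → 9.75% + 0% municipal = 9.75% → $0.56
Key duplication $6.84: taxable services → 7.5% + 2.25% municipal = 9.75% → $0.67
Total tax = $3.08 + $2.33 + $5.19 + $1.90 + $70.32 + $1.08 + $1.08 + $46.36 + $0.56 + $0.67 = $132.57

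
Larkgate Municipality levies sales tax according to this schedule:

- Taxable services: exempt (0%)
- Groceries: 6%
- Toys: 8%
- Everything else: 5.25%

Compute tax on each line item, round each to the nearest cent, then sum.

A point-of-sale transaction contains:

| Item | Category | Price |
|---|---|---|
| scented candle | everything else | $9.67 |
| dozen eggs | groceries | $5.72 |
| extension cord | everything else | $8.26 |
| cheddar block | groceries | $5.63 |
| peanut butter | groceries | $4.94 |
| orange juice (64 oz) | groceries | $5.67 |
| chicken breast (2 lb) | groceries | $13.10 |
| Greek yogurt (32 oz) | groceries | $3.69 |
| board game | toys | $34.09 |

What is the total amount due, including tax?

$96.77

Scented candle $9.67: everything else → 5.25% → $0.51
Dozen eggs $5.72: groceries → 6% → $0.34
Extension cord $8.26: everything else → 5.25% → $0.43
Cheddar block $5.63: groceries → 6% → $0.34
Peanut butter $4.94: groceries → 6% → $0.30
Orange juice (64 oz) $5.67: groceries → 6% → $0.34
Chicken breast (2 lb) $13.10: groceries → 6% → $0.79
Greek yogurt (32 oz) $3.69: groceries → 6% → $0.22
Board game $34.09: toys → 8% → $2.73
Subtotal = $90.77; tax = $6.00; total due = $96.77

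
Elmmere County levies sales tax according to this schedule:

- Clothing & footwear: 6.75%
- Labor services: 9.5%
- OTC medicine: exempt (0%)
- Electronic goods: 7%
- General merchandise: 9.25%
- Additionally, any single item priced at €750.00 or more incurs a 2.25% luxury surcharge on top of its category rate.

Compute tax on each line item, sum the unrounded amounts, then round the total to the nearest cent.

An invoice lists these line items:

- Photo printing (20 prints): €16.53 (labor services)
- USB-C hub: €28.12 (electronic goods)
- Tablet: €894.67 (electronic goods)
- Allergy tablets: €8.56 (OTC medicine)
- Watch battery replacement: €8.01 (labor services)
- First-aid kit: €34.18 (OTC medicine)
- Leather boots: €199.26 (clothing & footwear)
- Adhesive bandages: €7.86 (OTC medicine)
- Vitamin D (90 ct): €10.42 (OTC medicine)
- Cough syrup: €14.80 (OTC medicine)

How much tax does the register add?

Photo printing (20 prints) €16.53: labor services → 9.5% → €1.57035
USB-C hub €28.12: electronic goods → 7% → €1.9684
Tablet €894.67: electronic goods → 7% + 2.25% surcharge = 9.25% → €82.756975
Allergy tablets €8.56: OTC medicine → 0% → €0.00
Watch battery replacement €8.01: labor services → 9.5% → €0.76095
First-aid kit €34.18: OTC medicine → 0% → €0.00
Leather boots €199.26: clothing & footwear → 6.75% → €13.45005
Adhesive bandages €7.86: OTC medicine → 0% → €0.00
Vitamin D (90 ct) €10.42: OTC medicine → 0% → €0.00
Cough syrup €14.80: OTC medicine → 0% → €0.00
Unrounded tax sum = €100.506725 → €100.51

€100.51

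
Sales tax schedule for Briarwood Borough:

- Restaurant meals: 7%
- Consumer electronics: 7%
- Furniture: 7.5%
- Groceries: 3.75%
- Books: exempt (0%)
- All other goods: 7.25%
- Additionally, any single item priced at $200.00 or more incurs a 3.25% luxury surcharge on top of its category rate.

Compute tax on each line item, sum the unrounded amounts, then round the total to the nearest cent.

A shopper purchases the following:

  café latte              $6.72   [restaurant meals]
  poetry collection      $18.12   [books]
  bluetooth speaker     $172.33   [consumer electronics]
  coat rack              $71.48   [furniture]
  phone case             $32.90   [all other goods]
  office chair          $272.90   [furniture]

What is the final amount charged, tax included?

Café latte $6.72: restaurant meals → 7% → $0.4704
Poetry collection $18.12: books → 0% → $0.00
Bluetooth speaker $172.33: consumer electronics → 7% → $12.0631
Coat rack $71.48: furniture → 7.5% → $5.361
Phone case $32.90: all other goods → 7.25% → $2.38525
Office chair $272.90: furniture → 7.5% + 3.25% surcharge = 10.75% → $29.33675
Subtotal = $574.45; unrounded tax = $49.6165 → $49.62; total due = $624.07

$624.07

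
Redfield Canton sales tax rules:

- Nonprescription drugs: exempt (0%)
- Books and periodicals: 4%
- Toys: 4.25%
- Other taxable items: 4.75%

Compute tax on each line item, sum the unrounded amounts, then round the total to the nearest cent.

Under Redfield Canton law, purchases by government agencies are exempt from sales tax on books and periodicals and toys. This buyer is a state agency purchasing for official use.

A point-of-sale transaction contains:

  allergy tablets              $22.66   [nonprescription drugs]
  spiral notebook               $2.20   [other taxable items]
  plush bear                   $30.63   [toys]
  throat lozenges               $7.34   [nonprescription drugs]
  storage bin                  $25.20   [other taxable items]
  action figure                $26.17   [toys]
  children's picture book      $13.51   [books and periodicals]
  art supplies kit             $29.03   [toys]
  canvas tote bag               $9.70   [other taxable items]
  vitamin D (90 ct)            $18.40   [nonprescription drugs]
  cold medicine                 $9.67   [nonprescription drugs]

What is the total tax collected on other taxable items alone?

Spiral notebook $2.20: other taxable items → 4.75% → $0.1045
Storage bin $25.20: other taxable items → 4.75% → $1.197
Canvas tote bag $9.70: other taxable items → 4.75% → $0.46075
Tax on other taxable items: unrounded sum = $1.76225 → $1.76

$1.76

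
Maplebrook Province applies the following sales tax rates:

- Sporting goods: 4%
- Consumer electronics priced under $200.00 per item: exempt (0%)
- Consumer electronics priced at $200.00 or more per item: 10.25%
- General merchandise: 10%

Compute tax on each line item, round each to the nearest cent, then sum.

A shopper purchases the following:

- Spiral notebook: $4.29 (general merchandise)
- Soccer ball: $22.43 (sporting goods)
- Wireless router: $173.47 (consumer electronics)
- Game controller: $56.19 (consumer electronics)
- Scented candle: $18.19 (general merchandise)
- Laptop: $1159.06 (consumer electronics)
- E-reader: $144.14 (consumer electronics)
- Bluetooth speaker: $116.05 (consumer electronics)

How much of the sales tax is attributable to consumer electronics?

$118.80

Wireless router $173.47: consumer electronics, under $200.00 → 0% → $0.00
Game controller $56.19: consumer electronics, under $200.00 → 0% → $0.00
Laptop $1159.06: consumer electronics, $200.00 or more → 10.25% → $118.80
E-reader $144.14: consumer electronics, under $200.00 → 0% → $0.00
Bluetooth speaker $116.05: consumer electronics, under $200.00 → 0% → $0.00
Tax on consumer electronics = $0.00 + $0.00 + $118.80 + $0.00 + $0.00 = $118.80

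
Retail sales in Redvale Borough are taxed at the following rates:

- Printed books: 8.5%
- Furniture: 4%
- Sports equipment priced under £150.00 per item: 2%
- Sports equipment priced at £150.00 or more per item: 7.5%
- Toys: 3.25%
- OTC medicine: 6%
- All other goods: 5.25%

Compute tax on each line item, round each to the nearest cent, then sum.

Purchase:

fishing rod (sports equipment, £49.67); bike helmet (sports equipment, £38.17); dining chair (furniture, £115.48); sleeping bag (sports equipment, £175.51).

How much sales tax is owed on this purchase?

£19.53

Fishing rod £49.67: sports equipment, under £150.00 → 2% → £0.99
Bike helmet £38.17: sports equipment, under £150.00 → 2% → £0.76
Dining chair £115.48: furniture → 4% → £4.62
Sleeping bag £175.51: sports equipment, £150.00 or more → 7.5% → £13.16
Total tax = £0.99 + £0.76 + £4.62 + £13.16 = £19.53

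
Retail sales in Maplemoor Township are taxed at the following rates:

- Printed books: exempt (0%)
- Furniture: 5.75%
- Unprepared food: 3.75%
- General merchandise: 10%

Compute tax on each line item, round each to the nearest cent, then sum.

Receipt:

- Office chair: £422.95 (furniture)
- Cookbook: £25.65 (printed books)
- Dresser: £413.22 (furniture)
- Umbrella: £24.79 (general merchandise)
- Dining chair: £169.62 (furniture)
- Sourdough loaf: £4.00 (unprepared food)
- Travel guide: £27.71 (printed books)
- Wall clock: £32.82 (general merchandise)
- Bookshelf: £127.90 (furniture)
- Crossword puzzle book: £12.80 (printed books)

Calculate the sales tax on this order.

Office chair £422.95: furniture → 5.75% → £24.32
Cookbook £25.65: printed books → 0% → £0.00
Dresser £413.22: furniture → 5.75% → £23.76
Umbrella £24.79: general merchandise → 10% → £2.48
Dining chair £169.62: furniture → 5.75% → £9.75
Sourdough loaf £4.00: unprepared food → 3.75% → £0.15
Travel guide £27.71: printed books → 0% → £0.00
Wall clock £32.82: general merchandise → 10% → £3.28
Bookshelf £127.90: furniture → 5.75% → £7.35
Crossword puzzle book £12.80: printed books → 0% → £0.00
Total tax = £24.32 + £23.76 + £2.48 + £9.75 + £0.15 + £3.28 + £7.35 = £71.09

£71.09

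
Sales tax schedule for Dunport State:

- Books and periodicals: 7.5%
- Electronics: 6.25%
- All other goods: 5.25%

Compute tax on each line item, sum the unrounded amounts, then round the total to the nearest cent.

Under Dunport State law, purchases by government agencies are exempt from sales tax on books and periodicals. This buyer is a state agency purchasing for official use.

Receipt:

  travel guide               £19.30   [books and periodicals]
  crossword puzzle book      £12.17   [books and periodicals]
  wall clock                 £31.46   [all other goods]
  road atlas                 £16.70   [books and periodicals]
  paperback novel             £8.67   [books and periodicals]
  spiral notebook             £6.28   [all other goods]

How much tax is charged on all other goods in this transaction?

Wall clock £31.46: all other goods → 5.25% → £1.65165
Spiral notebook £6.28: all other goods → 5.25% → £0.3297
Tax on all other goods: unrounded sum = £1.98135 → £1.98

£1.98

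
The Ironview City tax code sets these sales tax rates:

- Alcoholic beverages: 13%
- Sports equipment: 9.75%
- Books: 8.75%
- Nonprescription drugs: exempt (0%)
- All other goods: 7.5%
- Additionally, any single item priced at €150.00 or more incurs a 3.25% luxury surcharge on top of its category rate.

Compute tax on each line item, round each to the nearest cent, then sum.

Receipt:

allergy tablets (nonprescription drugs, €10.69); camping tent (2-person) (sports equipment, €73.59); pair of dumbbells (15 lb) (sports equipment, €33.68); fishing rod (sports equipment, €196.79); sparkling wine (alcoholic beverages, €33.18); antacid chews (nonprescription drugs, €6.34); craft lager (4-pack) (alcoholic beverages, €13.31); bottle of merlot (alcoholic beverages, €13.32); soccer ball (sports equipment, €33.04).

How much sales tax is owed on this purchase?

Allergy tablets €10.69: nonprescription drugs → 0% → €0.00
Camping tent (2-person) €73.59: sports equipment → 9.75% → €7.18
Pair of dumbbells (15 lb) €33.68: sports equipment → 9.75% → €3.28
Fishing rod €196.79: sports equipment → 9.75% + 3.25% surcharge = 13% → €25.58
Sparkling wine €33.18: alcoholic beverages → 13% → €4.31
Antacid chews €6.34: nonprescription drugs → 0% → €0.00
Craft lager (4-pack) €13.31: alcoholic beverages → 13% → €1.73
Bottle of merlot €13.32: alcoholic beverages → 13% → €1.73
Soccer ball €33.04: sports equipment → 9.75% → €3.22
Total tax = €7.18 + €3.28 + €25.58 + €4.31 + €1.73 + €1.73 + €3.22 = €47.03

€47.03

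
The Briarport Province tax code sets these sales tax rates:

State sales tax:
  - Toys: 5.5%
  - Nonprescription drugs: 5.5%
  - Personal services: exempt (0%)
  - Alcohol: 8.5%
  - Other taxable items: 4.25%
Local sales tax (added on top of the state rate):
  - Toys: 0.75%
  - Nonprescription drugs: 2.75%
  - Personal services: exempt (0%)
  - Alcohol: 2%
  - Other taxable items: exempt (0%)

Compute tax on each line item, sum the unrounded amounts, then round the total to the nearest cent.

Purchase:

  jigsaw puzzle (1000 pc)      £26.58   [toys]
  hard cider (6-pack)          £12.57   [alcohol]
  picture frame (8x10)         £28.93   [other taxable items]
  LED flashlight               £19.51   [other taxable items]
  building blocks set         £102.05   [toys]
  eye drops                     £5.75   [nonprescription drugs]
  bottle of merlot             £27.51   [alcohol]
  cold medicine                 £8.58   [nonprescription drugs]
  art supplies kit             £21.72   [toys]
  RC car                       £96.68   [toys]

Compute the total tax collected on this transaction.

£22.89

Jigsaw puzzle (1000 pc) £26.58: toys → 5.5% + 0.75% local = 6.25% → £1.66125
Hard cider (6-pack) £12.57: alcohol → 8.5% + 2% local = 10.5% → £1.31985
Picture frame (8x10) £28.93: other taxable items → 4.25% + 0% local = 4.25% → £1.229525
LED flashlight £19.51: other taxable items → 4.25% + 0% local = 4.25% → £0.829175
Building blocks set £102.05: toys → 5.5% + 0.75% local = 6.25% → £6.378125
Eye drops £5.75: nonprescription drugs → 5.5% + 2.75% local = 8.25% → £0.474375
Bottle of merlot £27.51: alcohol → 8.5% + 2% local = 10.5% → £2.88855
Cold medicine £8.58: nonprescription drugs → 5.5% + 2.75% local = 8.25% → £0.70785
Art supplies kit £21.72: toys → 5.5% + 0.75% local = 6.25% → £1.3575
RC car £96.68: toys → 5.5% + 0.75% local = 6.25% → £6.0425
Unrounded tax sum = £22.8887 → £22.89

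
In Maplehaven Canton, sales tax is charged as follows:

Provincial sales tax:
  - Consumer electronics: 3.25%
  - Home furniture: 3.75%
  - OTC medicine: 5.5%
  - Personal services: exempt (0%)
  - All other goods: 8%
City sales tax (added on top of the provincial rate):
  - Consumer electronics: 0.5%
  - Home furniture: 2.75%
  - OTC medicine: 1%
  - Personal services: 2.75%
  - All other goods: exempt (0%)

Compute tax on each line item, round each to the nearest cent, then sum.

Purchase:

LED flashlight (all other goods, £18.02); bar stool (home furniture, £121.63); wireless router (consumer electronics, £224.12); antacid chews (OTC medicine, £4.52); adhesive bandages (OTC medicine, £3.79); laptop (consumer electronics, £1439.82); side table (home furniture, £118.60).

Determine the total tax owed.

£79.99

LED flashlight £18.02: all other goods → 8% + 0% city = 8% → £1.44
Bar stool £121.63: home furniture → 3.75% + 2.75% city = 6.5% → £7.91
Wireless router £224.12: consumer electronics → 3.25% + 0.5% city = 3.75% → £8.40
Antacid chews £4.52: OTC medicine → 5.5% + 1% city = 6.5% → £0.29
Adhesive bandages £3.79: OTC medicine → 5.5% + 1% city = 6.5% → £0.25
Laptop £1439.82: consumer electronics → 3.25% + 0.5% city = 3.75% → £53.99
Side table £118.60: home furniture → 3.75% + 2.75% city = 6.5% → £7.71
Total tax = £1.44 + £7.91 + £8.40 + £0.29 + £0.25 + £53.99 + £7.71 = £79.99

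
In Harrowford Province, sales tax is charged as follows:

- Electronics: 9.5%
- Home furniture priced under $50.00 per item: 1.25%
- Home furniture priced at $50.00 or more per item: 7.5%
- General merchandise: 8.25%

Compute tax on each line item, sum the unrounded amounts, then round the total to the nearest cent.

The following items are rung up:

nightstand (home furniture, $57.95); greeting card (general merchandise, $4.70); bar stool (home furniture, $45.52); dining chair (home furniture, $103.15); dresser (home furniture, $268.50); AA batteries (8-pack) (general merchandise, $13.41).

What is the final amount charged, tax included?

$527.51

Nightstand $57.95: home furniture, $50.00 or more → 7.5% → $4.34625
Greeting card $4.70: general merchandise → 8.25% → $0.38775
Bar stool $45.52: home furniture, under $50.00 → 1.25% → $0.569
Dining chair $103.15: home furniture, $50.00 or more → 7.5% → $7.73625
Dresser $268.50: home furniture, $50.00 or more → 7.5% → $20.1375
AA batteries (8-pack) $13.41: general merchandise → 8.25% → $1.106325
Subtotal = $493.23; unrounded tax = $34.283075 → $34.28; total due = $527.51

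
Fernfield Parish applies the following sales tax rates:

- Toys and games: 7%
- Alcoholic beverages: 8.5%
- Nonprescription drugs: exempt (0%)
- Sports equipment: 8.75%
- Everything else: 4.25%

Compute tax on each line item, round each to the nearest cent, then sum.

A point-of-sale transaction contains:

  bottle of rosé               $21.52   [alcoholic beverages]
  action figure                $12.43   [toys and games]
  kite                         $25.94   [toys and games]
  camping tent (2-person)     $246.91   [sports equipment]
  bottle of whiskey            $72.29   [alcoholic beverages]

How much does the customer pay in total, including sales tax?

$411.35

Bottle of rosé $21.52: alcoholic beverages → 8.5% → $1.83
Action figure $12.43: toys and games → 7% → $0.87
Kite $25.94: toys and games → 7% → $1.82
Camping tent (2-person) $246.91: sports equipment → 8.75% → $21.60
Bottle of whiskey $72.29: alcoholic beverages → 8.5% → $6.14
Subtotal = $379.09; tax = $32.26; total due = $411.35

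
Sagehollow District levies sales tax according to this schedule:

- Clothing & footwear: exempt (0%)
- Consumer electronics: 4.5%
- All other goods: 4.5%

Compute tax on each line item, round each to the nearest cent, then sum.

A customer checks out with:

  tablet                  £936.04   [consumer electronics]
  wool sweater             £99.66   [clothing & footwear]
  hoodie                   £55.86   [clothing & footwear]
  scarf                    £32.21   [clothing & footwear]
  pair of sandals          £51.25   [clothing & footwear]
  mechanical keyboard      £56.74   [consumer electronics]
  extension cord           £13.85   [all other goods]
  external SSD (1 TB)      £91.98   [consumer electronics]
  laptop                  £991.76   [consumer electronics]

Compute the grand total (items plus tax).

£2423.41

Tablet £936.04: consumer electronics → 4.5% → £42.12
Wool sweater £99.66: clothing & footwear → 0% → £0.00
Hoodie £55.86: clothing & footwear → 0% → £0.00
Scarf £32.21: clothing & footwear → 0% → £0.00
Pair of sandals £51.25: clothing & footwear → 0% → £0.00
Mechanical keyboard £56.74: consumer electronics → 4.5% → £2.55
Extension cord £13.85: all other goods → 4.5% → £0.62
External SSD (1 TB) £91.98: consumer electronics → 4.5% → £4.14
Laptop £991.76: consumer electronics → 4.5% → £44.63
Subtotal = £2329.35; tax = £94.06; total due = £2423.41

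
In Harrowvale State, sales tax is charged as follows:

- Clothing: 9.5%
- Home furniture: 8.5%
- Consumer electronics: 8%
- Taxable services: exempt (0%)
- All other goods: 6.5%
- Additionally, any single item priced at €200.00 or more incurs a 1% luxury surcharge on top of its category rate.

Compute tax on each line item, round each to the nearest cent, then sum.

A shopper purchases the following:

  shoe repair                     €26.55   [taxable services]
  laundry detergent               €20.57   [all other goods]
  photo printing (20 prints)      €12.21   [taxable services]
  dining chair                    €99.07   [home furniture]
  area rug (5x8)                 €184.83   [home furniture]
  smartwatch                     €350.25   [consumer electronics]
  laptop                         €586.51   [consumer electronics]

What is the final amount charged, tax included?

Shoe repair €26.55: taxable services → 0% → €0.00
Laundry detergent €20.57: all other goods → 6.5% → €1.34
Photo printing (20 prints) €12.21: taxable services → 0% → €0.00
Dining chair €99.07: home furniture → 8.5% → €8.42
Area rug (5x8) €184.83: home furniture → 8.5% → €15.71
Smartwatch €350.25: consumer electronics → 8% + 1% surcharge = 9% → €31.52
Laptop €586.51: consumer electronics → 8% + 1% surcharge = 9% → €52.79
Subtotal = €1279.99; tax = €109.78; total due = €1389.77

€1389.77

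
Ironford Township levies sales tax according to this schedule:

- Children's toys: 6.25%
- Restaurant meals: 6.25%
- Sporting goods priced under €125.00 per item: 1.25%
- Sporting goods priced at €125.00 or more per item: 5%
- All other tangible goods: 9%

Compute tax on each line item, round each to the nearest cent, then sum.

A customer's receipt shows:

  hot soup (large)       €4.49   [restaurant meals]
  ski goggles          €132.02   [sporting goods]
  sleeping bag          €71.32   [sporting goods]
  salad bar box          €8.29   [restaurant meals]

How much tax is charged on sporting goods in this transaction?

€7.49

Ski goggles €132.02: sporting goods, €125.00 or more → 5% → €6.60
Sleeping bag €71.32: sporting goods, under €125.00 → 1.25% → €0.89
Tax on sporting goods = €6.60 + €0.89 = €7.49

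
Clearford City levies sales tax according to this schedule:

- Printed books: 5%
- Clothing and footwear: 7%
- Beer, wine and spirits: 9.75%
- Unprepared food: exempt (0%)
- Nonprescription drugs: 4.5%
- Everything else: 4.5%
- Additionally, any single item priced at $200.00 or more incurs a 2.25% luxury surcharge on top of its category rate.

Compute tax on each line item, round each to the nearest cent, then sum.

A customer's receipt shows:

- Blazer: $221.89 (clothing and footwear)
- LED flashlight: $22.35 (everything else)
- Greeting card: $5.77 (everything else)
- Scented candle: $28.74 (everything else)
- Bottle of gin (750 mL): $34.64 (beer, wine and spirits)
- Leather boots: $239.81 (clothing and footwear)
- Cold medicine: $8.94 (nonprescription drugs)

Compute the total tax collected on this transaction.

Blazer $221.89: clothing and footwear → 7% + 2.25% surcharge = 9.25% → $20.52
LED flashlight $22.35: everything else → 4.5% → $1.01
Greeting card $5.77: everything else → 4.5% → $0.26
Scented candle $28.74: everything else → 4.5% → $1.29
Bottle of gin (750 mL) $34.64: beer, wine and spirits → 9.75% → $3.38
Leather boots $239.81: clothing and footwear → 7% + 2.25% surcharge = 9.25% → $22.18
Cold medicine $8.94: nonprescription drugs → 4.5% → $0.40
Total tax = $20.52 + $1.01 + $0.26 + $1.29 + $3.38 + $22.18 + $0.40 = $49.04

$49.04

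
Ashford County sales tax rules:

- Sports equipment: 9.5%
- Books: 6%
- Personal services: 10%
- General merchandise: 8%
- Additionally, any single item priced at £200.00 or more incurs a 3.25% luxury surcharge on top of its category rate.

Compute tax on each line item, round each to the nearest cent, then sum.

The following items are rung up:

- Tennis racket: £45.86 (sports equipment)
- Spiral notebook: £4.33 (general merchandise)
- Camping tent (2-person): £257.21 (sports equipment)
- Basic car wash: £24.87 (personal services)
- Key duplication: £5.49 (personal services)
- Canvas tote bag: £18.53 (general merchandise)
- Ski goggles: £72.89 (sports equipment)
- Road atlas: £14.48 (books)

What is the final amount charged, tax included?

£493.47

Tennis racket £45.86: sports equipment → 9.5% → £4.36
Spiral notebook £4.33: general merchandise → 8% → £0.35
Camping tent (2-person) £257.21: sports equipment → 9.5% + 3.25% surcharge = 12.75% → £32.79
Basic car wash £24.87: personal services → 10% → £2.49
Key duplication £5.49: personal services → 10% → £0.55
Canvas tote bag £18.53: general merchandise → 8% → £1.48
Ski goggles £72.89: sports equipment → 9.5% → £6.92
Road atlas £14.48: books → 6% → £0.87
Subtotal = £443.66; tax = £49.81; total due = £493.47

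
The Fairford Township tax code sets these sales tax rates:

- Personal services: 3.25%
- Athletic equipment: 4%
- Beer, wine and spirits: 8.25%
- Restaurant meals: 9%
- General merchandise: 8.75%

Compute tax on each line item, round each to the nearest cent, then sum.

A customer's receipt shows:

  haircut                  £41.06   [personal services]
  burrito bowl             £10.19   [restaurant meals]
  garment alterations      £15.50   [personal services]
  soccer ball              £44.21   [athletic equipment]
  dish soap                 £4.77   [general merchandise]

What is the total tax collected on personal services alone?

Haircut £41.06: personal services → 3.25% → £1.33
Garment alterations £15.50: personal services → 3.25% → £0.50
Tax on personal services = £1.33 + £0.50 = £1.83

£1.83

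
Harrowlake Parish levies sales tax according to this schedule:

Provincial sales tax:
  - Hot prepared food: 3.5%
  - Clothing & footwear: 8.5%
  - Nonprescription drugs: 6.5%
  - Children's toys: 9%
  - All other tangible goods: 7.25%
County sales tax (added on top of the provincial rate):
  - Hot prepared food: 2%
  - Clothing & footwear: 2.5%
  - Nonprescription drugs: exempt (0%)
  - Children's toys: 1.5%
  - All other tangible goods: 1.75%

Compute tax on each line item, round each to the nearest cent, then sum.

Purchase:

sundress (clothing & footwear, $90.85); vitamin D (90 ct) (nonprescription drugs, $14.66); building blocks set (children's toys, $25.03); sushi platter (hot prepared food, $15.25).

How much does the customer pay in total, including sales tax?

$160.20

Sundress $90.85: clothing & footwear → 8.5% + 2.5% county = 11% → $9.99
Vitamin D (90 ct) $14.66: nonprescription drugs → 6.5% + 0% county = 6.5% → $0.95
Building blocks set $25.03: children's toys → 9% + 1.5% county = 10.5% → $2.63
Sushi platter $15.25: hot prepared food → 3.5% + 2% county = 5.5% → $0.84
Subtotal = $145.79; tax = $14.41; total due = $160.20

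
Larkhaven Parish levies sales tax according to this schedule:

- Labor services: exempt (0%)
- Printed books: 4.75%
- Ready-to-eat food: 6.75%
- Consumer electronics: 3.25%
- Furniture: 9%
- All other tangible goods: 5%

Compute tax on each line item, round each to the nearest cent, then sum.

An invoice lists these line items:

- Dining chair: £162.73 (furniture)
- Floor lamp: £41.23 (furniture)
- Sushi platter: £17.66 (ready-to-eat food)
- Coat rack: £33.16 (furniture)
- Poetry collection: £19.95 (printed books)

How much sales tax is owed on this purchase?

£23.48

Dining chair £162.73: furniture → 9% → £14.65
Floor lamp £41.23: furniture → 9% → £3.71
Sushi platter £17.66: ready-to-eat food → 6.75% → £1.19
Coat rack £33.16: furniture → 9% → £2.98
Poetry collection £19.95: printed books → 4.75% → £0.95
Total tax = £14.65 + £3.71 + £1.19 + £2.98 + £0.95 = £23.48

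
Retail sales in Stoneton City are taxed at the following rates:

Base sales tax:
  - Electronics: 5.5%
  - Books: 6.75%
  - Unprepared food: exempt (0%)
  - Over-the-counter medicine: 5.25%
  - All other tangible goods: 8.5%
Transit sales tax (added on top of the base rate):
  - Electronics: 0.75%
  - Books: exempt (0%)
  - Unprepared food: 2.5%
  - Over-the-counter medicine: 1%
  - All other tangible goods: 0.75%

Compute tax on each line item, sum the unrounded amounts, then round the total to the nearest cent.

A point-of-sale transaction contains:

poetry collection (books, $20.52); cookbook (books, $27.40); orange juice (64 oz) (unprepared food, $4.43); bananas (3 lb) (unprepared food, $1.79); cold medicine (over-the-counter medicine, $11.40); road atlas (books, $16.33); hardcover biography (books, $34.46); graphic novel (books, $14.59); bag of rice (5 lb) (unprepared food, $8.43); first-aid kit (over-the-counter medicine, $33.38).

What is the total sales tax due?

$10.81

Poetry collection $20.52: books → 6.75% + 0% transit = 6.75% → $1.3851
Cookbook $27.40: books → 6.75% + 0% transit = 6.75% → $1.8495
Orange juice (64 oz) $4.43: unprepared food → 0% + 2.5% transit = 2.5% → $0.11075
Bananas (3 lb) $1.79: unprepared food → 0% + 2.5% transit = 2.5% → $0.04475
Cold medicine $11.40: over-the-counter medicine → 5.25% + 1% transit = 6.25% → $0.7125
Road atlas $16.33: books → 6.75% + 0% transit = 6.75% → $1.102275
Hardcover biography $34.46: books → 6.75% + 0% transit = 6.75% → $2.32605
Graphic novel $14.59: books → 6.75% + 0% transit = 6.75% → $0.984825
Bag of rice (5 lb) $8.43: unprepared food → 0% + 2.5% transit = 2.5% → $0.21075
First-aid kit $33.38: over-the-counter medicine → 5.25% + 1% transit = 6.25% → $2.08625
Unrounded tax sum = $10.81275 → $10.81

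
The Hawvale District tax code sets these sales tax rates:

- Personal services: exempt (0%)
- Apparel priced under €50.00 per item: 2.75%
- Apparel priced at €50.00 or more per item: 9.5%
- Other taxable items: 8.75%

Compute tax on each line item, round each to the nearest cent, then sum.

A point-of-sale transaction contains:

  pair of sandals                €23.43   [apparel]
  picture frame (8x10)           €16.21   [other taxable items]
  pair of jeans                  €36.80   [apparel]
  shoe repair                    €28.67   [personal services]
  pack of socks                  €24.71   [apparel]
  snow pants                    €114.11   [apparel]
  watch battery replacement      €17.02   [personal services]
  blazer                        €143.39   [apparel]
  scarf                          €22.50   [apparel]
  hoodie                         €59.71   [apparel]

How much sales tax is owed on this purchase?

€34.50

Pair of sandals €23.43: apparel, under €50.00 → 2.75% → €0.64
Picture frame (8x10) €16.21: other taxable items → 8.75% → €1.42
Pair of jeans €36.80: apparel, under €50.00 → 2.75% → €1.01
Shoe repair €28.67: personal services → 0% → €0.00
Pack of socks €24.71: apparel, under €50.00 → 2.75% → €0.68
Snow pants €114.11: apparel, €50.00 or more → 9.5% → €10.84
Watch battery replacement €17.02: personal services → 0% → €0.00
Blazer €143.39: apparel, €50.00 or more → 9.5% → €13.62
Scarf €22.50: apparel, under €50.00 → 2.75% → €0.62
Hoodie €59.71: apparel, €50.00 or more → 9.5% → €5.67
Total tax = €0.64 + €1.42 + €1.01 + €0.68 + €10.84 + €13.62 + €0.62 + €5.67 = €34.50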